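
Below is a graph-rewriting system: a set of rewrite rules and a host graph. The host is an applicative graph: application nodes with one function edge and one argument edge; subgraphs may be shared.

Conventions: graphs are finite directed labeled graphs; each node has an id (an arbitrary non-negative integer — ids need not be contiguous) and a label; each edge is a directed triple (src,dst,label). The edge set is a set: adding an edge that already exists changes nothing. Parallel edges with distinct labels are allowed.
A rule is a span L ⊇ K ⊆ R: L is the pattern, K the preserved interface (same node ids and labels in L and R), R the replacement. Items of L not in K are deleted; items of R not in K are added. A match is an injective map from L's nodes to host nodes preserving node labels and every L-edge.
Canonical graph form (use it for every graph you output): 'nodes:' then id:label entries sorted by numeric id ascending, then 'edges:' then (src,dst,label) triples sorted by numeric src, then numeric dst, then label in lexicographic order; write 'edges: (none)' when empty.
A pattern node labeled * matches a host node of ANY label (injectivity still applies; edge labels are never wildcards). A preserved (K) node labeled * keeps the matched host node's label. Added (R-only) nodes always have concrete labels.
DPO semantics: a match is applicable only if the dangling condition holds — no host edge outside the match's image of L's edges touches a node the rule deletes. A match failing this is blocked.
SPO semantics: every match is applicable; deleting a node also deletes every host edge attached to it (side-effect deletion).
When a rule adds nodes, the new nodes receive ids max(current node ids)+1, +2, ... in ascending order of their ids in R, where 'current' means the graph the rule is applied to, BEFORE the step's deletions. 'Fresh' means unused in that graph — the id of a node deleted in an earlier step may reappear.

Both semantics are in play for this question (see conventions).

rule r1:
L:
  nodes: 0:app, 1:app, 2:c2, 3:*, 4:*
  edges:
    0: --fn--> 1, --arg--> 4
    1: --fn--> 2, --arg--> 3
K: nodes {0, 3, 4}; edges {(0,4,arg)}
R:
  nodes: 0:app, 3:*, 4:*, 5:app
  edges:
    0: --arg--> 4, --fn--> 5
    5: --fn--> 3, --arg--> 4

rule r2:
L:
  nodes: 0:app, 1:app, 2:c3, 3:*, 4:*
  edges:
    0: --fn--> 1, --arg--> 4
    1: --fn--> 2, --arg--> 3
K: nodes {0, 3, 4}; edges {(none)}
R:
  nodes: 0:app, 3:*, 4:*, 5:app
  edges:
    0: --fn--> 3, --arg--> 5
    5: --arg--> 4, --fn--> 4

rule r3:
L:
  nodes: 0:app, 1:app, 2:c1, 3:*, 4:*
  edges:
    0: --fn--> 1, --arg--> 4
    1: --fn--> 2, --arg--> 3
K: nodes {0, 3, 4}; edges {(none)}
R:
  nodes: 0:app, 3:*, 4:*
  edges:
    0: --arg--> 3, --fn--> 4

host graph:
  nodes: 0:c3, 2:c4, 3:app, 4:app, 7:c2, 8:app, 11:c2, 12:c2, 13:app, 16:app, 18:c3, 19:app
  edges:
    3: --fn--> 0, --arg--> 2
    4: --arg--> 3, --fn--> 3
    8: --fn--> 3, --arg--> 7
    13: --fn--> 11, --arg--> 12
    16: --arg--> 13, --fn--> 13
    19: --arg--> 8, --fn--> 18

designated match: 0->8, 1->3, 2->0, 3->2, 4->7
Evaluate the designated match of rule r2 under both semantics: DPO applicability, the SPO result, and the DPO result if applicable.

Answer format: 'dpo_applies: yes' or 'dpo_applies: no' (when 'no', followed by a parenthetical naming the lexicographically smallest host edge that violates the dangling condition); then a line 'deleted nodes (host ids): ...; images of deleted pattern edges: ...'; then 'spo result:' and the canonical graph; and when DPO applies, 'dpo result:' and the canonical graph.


dpo_applies: no
(the rule deletes node 3, which keeps host edge (4,3,arg) outside the match image — the dangling condition fails, DPO blocks; SPO proceeds and side-deletes such edges)
deleted nodes (host ids): 0, 3; images of deleted pattern edges: (3,0,fn); (3,2,arg); (8,3,fn); (8,7,arg)
spo result:
nodes: 2:c4, 4:app, 7:c2, 8:app, 11:c2, 12:c2, 13:app, 16:app, 18:c3, 19:app, 20:app
edges: (8,2,fn); (8,20,arg); (13,11,fn); (13,12,arg); (16,13,arg); (16,13,fn); (19,8,arg); (19,18,fn); (20,7,arg); (20,7,fn)


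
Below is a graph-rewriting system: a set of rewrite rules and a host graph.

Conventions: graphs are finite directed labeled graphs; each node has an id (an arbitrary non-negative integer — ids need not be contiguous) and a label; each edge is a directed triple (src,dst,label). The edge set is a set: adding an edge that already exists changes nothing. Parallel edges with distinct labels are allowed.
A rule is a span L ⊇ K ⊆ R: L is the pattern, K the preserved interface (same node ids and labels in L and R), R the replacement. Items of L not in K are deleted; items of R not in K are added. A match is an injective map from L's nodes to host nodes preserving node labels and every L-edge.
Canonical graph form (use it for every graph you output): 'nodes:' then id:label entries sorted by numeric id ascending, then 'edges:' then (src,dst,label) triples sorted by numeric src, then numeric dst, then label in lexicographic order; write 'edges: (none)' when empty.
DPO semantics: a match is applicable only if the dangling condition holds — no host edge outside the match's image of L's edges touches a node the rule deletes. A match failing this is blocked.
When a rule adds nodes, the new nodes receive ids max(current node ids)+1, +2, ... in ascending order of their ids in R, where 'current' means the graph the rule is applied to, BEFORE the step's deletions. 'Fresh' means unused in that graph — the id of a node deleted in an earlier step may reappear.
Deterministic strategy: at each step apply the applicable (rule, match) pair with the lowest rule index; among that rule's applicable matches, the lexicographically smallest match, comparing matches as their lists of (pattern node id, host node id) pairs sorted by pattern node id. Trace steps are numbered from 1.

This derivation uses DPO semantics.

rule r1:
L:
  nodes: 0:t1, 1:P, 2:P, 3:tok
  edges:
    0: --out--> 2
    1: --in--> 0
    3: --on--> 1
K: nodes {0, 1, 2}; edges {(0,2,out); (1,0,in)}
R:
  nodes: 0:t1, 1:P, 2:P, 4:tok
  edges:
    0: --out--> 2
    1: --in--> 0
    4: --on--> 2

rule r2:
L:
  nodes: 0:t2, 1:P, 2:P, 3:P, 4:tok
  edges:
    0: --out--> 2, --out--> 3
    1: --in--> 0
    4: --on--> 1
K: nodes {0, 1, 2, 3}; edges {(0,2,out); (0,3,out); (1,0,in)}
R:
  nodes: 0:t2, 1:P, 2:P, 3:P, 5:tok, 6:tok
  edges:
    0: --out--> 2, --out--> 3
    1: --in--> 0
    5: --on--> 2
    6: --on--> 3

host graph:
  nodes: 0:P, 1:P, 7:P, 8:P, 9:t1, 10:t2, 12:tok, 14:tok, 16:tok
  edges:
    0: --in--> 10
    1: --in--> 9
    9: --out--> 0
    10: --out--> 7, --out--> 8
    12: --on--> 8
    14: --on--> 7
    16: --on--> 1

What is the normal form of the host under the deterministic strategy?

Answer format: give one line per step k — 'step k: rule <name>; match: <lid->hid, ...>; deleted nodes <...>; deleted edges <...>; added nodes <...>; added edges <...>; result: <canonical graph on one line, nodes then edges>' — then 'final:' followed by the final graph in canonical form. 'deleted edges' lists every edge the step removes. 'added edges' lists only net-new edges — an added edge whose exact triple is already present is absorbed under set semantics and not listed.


step 1: rule r1; match: 0->9, 1->1, 2->0, 3->16; deleted nodes 16; deleted edges (16,1,on); added nodes 17; added edges (17,0,on); result: nodes: 0:P, 1:P, 7:P, 8:P, 9:t1, 10:t2, 12:tok, 14:tok, 17:tok edges: (0,10,in); (1,9,in); (9,0,out); (10,7,out); (10,8,out); (12,8,on); (14,7,on); (17,0,on)
step 2: rule r2; match: 0->10, 1->0, 2->7, 3->8, 4->17; deleted nodes 17; deleted edges (17,0,on); added nodes 18, 19; added edges (18,7,on); (19,8,on); result: nodes: 0:P, 1:P, 7:P, 8:P, 9:t1, 10:t2, 12:tok, 14:tok, 18:tok, 19:tok edges: (0,10,in); (1,9,in); (9,0,out); (10,7,out); (10,8,out); (12,8,on); (14,7,on); (18,7,on); (19,8,on)
final:
nodes: 0:P, 1:P, 7:P, 8:P, 9:t1, 10:t2, 12:tok, 14:tok, 18:tok, 19:tok
edges: (0,10,in); (1,9,in); (9,0,out); (10,7,out); (10,8,out); (12,8,on); (14,7,on); (18,7,on); (19,8,on)


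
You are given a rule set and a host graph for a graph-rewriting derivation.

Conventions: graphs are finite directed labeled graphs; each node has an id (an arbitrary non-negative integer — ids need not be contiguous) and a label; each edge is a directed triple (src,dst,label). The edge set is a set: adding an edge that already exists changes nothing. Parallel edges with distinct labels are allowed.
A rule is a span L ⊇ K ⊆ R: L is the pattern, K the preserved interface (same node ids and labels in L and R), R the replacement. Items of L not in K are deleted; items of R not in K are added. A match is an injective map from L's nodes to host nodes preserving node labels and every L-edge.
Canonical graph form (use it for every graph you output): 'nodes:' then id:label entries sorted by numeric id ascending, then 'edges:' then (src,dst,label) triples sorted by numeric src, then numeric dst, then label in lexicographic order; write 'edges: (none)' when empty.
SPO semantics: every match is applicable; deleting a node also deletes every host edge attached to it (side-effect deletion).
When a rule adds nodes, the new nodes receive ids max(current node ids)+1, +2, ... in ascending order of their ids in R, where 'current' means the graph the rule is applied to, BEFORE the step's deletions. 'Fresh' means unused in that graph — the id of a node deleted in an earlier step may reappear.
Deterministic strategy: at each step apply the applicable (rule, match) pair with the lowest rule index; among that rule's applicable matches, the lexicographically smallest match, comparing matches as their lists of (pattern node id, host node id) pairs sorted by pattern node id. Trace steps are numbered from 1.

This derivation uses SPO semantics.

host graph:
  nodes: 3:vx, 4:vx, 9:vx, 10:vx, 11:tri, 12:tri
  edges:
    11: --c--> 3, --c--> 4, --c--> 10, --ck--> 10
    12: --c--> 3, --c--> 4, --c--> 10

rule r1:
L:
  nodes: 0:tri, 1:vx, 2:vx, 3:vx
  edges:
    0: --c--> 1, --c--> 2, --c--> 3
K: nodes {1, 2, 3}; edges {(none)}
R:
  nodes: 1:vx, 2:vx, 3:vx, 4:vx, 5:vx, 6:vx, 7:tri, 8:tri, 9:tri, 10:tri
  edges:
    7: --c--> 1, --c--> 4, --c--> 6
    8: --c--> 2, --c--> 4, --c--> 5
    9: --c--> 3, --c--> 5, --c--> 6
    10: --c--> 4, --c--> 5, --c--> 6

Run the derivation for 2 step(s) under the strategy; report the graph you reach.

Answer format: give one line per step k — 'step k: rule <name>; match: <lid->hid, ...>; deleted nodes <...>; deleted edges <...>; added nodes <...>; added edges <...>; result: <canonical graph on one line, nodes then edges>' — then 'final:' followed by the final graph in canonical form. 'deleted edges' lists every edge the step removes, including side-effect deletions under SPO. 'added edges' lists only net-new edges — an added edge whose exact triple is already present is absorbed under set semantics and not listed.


step 1: rule r1; match: 0->11, 1->3, 2->4, 3->10; deleted nodes 11; deleted edges (11,3,c); (11,4,c); (11,10,c); (11,10,ck); added nodes 13, 14, 15, 16, 17, 18, 19; added edges (16,3,c); (16,13,c); (16,15,c); (17,4,c); (17,13,c); (17,14,c); (18,10,c); (18,14,c); (18,15,c); (19,13,c); (19,14,c); (19,15,c); result: nodes: 3:vx, 4:vx, 9:vx, 10:vx, 12:tri, 13:vx, 14:vx, 15:vx, 16:tri, 17:tri, 18:tri, 19:tri edges: (12,3,c); (12,4,c); (12,10,c); (16,3,c); (16,13,c); (16,15,c); (17,4,c); (17,13,c); (17,14,c); (18,10,c); (18,14,c); (18,15,c); (19,13,c); (19,14,c); (19,15,c)
step 2: rule r1; match: 0->12, 1->3, 2->4, 3->10; deleted nodes 12; deleted edges (12,3,c); (12,4,c); (12,10,c); added nodes 20, 21, 22, 23, 24, 25, 26; added edges (23,3,c); (23,20,c); (23,22,c); (24,4,c); (24,20,c); (24,21,c); (25,10,c); (25,21,c); (25,22,c); (26,20,c); (26,21,c); (26,22,c); result: nodes: 3:vx, 4:vx, 9:vx, 10:vx, 13:vx, 14:vx, 15:vx, 16:tri, 17:tri, 18:tri, 19:tri, 20:vx, 21:vx, 22:vx, 23:tri, 24:tri, 25:tri, 26:tri edges: (16,3,c); (16,13,c); (16,15,c); (17,4,c); (17,13,c); (17,14,c); (18,10,c); (18,14,c); (18,15,c); (19,13,c); (19,14,c); (19,15,c); (23,3,c); (23,20,c); (23,22,c); (24,4,c); (24,20,c); (24,21,c); (25,10,c); (25,21,c); (25,22,c); (26,20,c); (26,21,c); (26,22,c)
final:
nodes: 3:vx, 4:vx, 9:vx, 10:vx, 13:vx, 14:vx, 15:vx, 16:tri, 17:tri, 18:tri, 19:tri, 20:vx, 21:vx, 22:vx, 23:tri, 24:tri, 25:tri, 26:tri
edges: (16,3,c); (16,13,c); (16,15,c); (17,4,c); (17,13,c); (17,14,c); (18,10,c); (18,14,c); (18,15,c); (19,13,c); (19,14,c); (19,15,c); (23,3,c); (23,20,c); (23,22,c); (24,4,c); (24,20,c); (24,21,c); (25,10,c); (25,21,c); (25,22,c); (26,20,c); (26,21,c); (26,22,c)


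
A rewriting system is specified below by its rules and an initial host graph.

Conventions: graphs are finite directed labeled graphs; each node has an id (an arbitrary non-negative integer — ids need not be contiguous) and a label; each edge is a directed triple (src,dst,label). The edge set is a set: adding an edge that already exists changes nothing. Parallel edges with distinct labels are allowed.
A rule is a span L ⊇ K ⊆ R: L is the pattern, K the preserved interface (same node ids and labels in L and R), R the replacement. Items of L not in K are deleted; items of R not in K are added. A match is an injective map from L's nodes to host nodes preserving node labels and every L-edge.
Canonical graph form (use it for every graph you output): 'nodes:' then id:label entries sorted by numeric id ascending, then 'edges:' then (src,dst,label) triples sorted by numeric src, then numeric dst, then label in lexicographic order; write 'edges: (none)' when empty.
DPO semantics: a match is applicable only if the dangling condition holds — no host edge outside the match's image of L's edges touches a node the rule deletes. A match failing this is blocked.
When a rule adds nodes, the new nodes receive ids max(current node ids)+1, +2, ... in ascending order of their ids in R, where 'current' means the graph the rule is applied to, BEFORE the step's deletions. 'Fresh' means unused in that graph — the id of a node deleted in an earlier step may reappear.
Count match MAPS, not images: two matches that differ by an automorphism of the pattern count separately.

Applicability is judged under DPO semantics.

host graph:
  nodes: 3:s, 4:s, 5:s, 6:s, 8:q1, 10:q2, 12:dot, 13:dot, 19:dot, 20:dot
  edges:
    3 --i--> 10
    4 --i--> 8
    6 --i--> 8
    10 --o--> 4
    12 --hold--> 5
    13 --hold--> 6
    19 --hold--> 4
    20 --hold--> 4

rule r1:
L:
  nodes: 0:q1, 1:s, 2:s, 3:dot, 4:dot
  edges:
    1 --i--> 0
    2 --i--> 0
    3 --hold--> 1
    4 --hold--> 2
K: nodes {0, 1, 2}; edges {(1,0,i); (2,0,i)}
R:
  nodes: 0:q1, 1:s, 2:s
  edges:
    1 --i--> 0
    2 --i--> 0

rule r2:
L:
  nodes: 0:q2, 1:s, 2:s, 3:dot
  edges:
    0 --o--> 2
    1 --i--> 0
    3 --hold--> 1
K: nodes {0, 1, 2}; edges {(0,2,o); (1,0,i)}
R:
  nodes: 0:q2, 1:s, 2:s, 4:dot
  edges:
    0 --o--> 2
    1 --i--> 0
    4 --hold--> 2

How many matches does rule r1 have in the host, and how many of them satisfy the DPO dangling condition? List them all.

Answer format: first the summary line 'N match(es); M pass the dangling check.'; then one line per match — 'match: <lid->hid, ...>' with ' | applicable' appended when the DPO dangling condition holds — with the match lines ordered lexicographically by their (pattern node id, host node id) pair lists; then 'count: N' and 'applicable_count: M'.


4 match(es); 4 pass the dangling check.
match: 0->8, 1->4, 2->6, 3->19, 4->13 | applicable
match: 0->8, 1->4, 2->6, 3->20, 4->13 | applicable
match: 0->8, 1->6, 2->4, 3->13, 4->19 | applicable
match: 0->8, 1->6, 2->4, 3->13, 4->20 | applicable
count: 4
applicable_count: 4


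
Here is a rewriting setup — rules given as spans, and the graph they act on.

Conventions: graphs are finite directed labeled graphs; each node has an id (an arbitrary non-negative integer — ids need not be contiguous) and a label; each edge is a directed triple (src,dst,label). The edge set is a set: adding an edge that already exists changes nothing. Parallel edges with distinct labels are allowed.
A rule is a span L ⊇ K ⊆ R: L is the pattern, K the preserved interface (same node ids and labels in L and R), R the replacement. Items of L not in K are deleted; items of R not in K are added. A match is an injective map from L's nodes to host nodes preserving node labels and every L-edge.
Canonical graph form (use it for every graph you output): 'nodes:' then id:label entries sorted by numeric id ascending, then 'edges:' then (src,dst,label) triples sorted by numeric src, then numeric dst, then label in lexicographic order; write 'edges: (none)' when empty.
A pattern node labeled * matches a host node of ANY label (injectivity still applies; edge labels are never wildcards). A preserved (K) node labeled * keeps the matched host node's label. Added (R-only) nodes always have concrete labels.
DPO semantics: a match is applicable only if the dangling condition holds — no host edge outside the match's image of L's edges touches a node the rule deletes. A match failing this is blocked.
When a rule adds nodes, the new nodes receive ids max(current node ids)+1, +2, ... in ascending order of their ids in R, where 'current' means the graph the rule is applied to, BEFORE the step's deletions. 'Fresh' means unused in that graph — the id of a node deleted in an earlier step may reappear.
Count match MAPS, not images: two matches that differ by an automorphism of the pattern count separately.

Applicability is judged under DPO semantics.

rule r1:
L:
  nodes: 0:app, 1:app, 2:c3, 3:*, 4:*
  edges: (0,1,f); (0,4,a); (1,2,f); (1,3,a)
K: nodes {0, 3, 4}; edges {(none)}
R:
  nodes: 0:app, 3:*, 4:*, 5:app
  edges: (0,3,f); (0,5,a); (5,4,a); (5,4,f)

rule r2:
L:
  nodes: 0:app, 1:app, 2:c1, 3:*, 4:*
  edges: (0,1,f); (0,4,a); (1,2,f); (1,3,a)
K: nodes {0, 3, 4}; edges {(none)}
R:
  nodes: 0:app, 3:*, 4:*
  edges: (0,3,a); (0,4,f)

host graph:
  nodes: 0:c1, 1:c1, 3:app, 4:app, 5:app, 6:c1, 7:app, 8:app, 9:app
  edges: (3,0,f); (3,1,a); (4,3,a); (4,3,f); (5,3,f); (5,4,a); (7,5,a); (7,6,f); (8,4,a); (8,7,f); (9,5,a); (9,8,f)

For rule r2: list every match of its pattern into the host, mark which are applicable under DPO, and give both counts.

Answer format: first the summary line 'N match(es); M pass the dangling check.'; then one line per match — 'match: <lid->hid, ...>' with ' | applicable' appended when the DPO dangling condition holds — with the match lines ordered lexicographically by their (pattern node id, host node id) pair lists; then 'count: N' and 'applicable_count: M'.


2 match(es); 1 pass the dangling check.
match: 0->5, 1->3, 2->0, 3->1, 4->4
match: 0->8, 1->7, 2->6, 3->5, 4->4 | applicable
count: 2
applicable_count: 1


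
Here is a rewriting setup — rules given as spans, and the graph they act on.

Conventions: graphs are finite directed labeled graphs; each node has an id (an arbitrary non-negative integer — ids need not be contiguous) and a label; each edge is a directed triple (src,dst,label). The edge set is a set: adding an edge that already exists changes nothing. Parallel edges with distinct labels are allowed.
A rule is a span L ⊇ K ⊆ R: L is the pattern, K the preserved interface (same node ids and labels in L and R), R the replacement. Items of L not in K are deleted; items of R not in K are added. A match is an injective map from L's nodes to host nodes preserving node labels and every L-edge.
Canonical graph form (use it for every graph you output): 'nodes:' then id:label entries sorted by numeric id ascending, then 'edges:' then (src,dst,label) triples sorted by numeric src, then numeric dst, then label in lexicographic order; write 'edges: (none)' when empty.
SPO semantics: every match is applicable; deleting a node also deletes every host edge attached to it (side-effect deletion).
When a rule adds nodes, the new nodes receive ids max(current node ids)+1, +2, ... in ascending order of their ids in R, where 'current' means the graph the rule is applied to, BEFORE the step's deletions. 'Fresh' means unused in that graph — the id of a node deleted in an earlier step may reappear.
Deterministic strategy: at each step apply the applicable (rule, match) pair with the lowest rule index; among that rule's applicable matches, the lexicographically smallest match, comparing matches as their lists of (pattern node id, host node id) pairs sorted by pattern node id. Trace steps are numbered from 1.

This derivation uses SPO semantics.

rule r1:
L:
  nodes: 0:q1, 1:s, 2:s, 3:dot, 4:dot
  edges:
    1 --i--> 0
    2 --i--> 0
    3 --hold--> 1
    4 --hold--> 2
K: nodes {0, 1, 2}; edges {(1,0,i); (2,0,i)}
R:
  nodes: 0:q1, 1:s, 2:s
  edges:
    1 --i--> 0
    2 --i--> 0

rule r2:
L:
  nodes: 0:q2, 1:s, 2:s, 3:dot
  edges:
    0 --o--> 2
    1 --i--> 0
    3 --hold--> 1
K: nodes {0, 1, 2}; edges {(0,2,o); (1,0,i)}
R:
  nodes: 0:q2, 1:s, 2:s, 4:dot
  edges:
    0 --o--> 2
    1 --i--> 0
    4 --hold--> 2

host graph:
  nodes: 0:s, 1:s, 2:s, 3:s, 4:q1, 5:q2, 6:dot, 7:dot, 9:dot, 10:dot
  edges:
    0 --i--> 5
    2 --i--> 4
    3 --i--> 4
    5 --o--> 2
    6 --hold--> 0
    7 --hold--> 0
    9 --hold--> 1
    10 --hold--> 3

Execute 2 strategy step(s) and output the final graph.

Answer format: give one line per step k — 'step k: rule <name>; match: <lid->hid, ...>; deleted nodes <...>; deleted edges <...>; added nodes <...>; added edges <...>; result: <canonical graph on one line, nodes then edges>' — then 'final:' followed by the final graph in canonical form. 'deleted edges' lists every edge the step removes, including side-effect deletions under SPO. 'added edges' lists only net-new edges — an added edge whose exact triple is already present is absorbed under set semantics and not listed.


step 1: rule r2; match: 0->5, 1->0, 2->2, 3->6; deleted nodes 6; deleted edges (6,0,hold); added nodes 11; added edges (11,2,hold); result: nodes: 0:s, 1:s, 2:s, 3:s, 4:q1, 5:q2, 7:dot, 9:dot, 10:dot, 11:dot edges: (0,5,i); (2,4,i); (3,4,i); (5,2,o); (7,0,hold); (9,1,hold); (10,3,hold); (11,2,hold)
step 2: rule r1; match: 0->4, 1->2, 2->3, 3->11, 4->10; deleted nodes 10, 11; deleted edges (10,3,hold); (11,2,hold); added nodes (none); added edges (none); result: nodes: 0:s, 1:s, 2:s, 3:s, 4:q1, 5:q2, 7:dot, 9:dot edges: (0,5,i); (2,4,i); (3,4,i); (5,2,o); (7,0,hold); (9,1,hold)
final:
nodes: 0:s, 1:s, 2:s, 3:s, 4:q1, 5:q2, 7:dot, 9:dot
edges: (0,5,i); (2,4,i); (3,4,i); (5,2,o); (7,0,hold); (9,1,hold)


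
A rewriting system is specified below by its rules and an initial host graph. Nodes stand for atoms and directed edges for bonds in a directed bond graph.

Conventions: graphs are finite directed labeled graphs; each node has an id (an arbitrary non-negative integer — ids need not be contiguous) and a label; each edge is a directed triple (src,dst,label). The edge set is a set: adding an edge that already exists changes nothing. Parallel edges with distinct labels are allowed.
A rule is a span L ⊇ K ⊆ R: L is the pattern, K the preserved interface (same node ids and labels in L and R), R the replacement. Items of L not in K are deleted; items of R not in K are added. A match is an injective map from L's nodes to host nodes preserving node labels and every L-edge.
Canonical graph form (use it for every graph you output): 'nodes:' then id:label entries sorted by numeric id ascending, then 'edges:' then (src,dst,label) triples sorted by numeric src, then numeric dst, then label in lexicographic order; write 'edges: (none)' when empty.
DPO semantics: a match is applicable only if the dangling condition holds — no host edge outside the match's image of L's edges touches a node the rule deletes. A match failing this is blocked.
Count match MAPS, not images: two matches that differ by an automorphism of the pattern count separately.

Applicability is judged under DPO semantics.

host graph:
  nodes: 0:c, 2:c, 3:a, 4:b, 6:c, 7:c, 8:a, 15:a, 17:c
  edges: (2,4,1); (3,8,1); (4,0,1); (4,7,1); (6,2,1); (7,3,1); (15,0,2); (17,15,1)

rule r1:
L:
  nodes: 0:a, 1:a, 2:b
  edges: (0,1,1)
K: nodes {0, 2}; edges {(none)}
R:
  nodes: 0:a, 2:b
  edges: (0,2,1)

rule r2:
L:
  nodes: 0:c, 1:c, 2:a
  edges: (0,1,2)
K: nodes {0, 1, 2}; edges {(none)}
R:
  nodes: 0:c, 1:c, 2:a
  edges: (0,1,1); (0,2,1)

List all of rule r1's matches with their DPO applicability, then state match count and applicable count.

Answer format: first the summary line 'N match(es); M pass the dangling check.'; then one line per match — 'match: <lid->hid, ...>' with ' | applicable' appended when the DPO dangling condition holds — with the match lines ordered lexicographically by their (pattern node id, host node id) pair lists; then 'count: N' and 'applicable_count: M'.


1 match(es); 1 pass the dangling check.
match: 0->3, 1->8, 2->4 | applicable
count: 1
applicable_count: 1


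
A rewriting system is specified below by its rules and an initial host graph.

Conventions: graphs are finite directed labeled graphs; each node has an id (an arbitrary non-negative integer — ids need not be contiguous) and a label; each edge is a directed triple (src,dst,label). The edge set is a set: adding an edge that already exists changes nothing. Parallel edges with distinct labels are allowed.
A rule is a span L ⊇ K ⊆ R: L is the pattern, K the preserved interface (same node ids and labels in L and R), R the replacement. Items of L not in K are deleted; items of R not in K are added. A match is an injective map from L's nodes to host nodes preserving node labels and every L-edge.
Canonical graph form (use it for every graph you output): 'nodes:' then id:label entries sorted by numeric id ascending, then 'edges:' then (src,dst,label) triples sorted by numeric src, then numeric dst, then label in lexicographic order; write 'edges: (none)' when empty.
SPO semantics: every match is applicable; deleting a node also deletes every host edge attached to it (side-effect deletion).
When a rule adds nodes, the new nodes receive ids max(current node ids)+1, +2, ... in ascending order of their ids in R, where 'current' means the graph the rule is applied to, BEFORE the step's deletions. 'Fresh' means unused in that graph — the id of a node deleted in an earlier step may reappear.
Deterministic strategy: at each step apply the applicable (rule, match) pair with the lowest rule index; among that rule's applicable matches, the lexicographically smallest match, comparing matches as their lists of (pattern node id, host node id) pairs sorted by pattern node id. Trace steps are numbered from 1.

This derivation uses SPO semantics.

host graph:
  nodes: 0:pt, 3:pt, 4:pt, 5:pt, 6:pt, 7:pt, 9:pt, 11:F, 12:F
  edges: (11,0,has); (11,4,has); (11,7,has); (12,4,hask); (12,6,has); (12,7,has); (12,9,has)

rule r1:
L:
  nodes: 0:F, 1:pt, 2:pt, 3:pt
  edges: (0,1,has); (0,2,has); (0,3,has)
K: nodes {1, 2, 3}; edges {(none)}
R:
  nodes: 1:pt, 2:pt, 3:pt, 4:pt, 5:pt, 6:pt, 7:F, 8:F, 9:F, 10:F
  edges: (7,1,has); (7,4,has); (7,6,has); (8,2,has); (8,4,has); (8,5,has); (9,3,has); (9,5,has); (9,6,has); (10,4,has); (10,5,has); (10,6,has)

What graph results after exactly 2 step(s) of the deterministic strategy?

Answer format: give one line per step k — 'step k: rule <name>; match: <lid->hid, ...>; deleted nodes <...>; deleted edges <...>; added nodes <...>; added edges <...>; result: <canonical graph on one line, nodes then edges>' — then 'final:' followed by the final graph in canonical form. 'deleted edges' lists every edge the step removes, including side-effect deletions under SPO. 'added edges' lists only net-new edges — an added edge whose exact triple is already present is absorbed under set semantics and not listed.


step 1: rule r1; match: 0->11, 1->0, 2->4, 3->7; deleted nodes 11; deleted edges (11,0,has); (11,4,has); (11,7,has); added nodes 13, 14, 15, 16, 17, 18, 19; added edges (16,0,has); (16,13,has); (16,15,has); (17,4,has); (17,13,has); (17,14,has); (18,7,has); (18,14,has); (18,15,has); (19,13,has); (19,14,has); (19,15,has); result: nodes: 0:pt, 3:pt, 4:pt, 5:pt, 6:pt, 7:pt, 9:pt, 12:F, 13:pt, 14:pt, 15:pt, 16:F, 17:F, 18:F, 19:F edges: (12,4,hask); (12,6,has); (12,7,has); (12,9,has); (16,0,has); (16,13,has); (16,15,has); (17,4,has); (17,13,has); (17,14,has); (18,7,has); (18,14,has); (18,15,has); (19,13,has); (19,14,has); (19,15,has)
step 2: rule r1; match: 0->12, 1->6, 2->7, 3->9; deleted nodes 12; deleted edges (12,4,hask); (12,6,has); (12,7,has); (12,9,has); added nodes 20, 21, 22, 23, 24, 25, 26; added edges (23,6,has); (23,20,has); (23,22,has); (24,7,has); (24,20,has); (24,21,has); (25,9,has); (25,21,has); (25,22,has); (26,20,has); (26,21,has); (26,22,has); result: nodes: 0:pt, 3:pt, 4:pt, 5:pt, 6:pt, 7:pt, 9:pt, 13:pt, 14:pt, 15:pt, 16:F, 17:F, 18:F, 19:F, 20:pt, 21:pt, 22:pt, 23:F, 24:F, 25:F, 26:F edges: (16,0,has); (16,13,has); (16,15,has); (17,4,has); (17,13,has); (17,14,has); (18,7,has); (18,14,has); (18,15,has); (19,13,has); (19,14,has); (19,15,has); (23,6,has); (23,20,has); (23,22,has); (24,7,has); (24,20,has); (24,21,has); (25,9,has); (25,21,has); (25,22,has); (26,20,has); (26,21,has); (26,22,has)
final:
nodes: 0:pt, 3:pt, 4:pt, 5:pt, 6:pt, 7:pt, 9:pt, 13:pt, 14:pt, 15:pt, 16:F, 17:F, 18:F, 19:F, 20:pt, 21:pt, 22:pt, 23:F, 24:F, 25:F, 26:F
edges: (16,0,has); (16,13,has); (16,15,has); (17,4,has); (17,13,has); (17,14,has); (18,7,has); (18,14,has); (18,15,has); (19,13,has); (19,14,has); (19,15,has); (23,6,has); (23,20,has); (23,22,has); (24,7,has); (24,20,has); (24,21,has); (25,9,has); (25,21,has); (25,22,has); (26,20,has); (26,21,has); (26,22,has)


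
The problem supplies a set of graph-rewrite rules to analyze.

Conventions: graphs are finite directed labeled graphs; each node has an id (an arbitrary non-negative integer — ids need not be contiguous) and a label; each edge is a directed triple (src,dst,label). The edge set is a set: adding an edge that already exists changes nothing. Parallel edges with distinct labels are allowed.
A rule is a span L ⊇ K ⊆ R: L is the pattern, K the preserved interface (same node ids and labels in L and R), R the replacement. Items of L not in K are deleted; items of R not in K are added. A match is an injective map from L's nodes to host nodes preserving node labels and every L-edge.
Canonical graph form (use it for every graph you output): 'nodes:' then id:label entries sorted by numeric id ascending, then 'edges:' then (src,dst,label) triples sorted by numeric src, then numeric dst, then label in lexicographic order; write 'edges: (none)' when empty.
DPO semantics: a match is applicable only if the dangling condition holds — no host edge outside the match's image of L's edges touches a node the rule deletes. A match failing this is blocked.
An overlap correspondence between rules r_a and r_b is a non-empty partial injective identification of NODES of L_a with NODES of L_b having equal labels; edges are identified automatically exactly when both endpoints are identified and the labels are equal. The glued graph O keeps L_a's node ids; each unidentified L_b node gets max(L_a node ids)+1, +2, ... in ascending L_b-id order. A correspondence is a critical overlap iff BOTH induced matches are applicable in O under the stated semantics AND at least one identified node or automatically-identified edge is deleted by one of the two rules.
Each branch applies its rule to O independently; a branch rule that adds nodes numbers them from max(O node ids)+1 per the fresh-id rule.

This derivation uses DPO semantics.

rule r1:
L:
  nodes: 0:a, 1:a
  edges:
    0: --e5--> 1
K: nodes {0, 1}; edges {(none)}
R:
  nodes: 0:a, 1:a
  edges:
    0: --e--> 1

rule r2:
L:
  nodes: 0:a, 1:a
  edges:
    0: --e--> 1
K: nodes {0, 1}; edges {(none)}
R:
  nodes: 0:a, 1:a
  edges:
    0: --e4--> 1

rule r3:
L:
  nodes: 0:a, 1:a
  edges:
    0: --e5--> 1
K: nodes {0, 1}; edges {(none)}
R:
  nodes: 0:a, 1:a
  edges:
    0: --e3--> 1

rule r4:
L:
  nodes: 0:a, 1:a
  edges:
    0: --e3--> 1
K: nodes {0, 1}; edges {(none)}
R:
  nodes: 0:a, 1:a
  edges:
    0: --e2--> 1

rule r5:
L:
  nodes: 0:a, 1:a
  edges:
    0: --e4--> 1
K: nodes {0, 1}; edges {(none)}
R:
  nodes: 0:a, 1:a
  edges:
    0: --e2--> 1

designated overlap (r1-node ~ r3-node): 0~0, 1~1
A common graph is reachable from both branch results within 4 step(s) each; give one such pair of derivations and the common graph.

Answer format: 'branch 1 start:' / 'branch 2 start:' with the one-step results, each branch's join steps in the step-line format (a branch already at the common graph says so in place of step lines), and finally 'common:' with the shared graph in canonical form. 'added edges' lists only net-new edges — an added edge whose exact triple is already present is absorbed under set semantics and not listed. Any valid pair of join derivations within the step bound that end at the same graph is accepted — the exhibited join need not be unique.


branch 1 start:
nodes: 0:a, 1:a
edges: (0,1,e)
branch 2 start:
nodes: 0:a, 1:a
edges: (0,1,e3)
branch 1 step 1: rule r2; match: 0->0, 1->1; deleted nodes (none); deleted edges (0,1,e); added nodes (none); added edges (0,1,e4); result: nodes: 0:a, 1:a edges: (0,1,e4)
branch 1 step 2: rule r5; match: 0->0, 1->1; deleted nodes (none); deleted edges (0,1,e4); added nodes (none); added edges (0,1,e2); result: nodes: 0:a, 1:a edges: (0,1,e2)
branch 2 step 1: rule r4; match: 0->0, 1->1; deleted nodes (none); deleted edges (0,1,e3); added nodes (none); added edges (0,1,e2); result: nodes: 0:a, 1:a edges: (0,1,e2)
common:
nodes: 0:a, 1:a
edges: (0,1,e2)


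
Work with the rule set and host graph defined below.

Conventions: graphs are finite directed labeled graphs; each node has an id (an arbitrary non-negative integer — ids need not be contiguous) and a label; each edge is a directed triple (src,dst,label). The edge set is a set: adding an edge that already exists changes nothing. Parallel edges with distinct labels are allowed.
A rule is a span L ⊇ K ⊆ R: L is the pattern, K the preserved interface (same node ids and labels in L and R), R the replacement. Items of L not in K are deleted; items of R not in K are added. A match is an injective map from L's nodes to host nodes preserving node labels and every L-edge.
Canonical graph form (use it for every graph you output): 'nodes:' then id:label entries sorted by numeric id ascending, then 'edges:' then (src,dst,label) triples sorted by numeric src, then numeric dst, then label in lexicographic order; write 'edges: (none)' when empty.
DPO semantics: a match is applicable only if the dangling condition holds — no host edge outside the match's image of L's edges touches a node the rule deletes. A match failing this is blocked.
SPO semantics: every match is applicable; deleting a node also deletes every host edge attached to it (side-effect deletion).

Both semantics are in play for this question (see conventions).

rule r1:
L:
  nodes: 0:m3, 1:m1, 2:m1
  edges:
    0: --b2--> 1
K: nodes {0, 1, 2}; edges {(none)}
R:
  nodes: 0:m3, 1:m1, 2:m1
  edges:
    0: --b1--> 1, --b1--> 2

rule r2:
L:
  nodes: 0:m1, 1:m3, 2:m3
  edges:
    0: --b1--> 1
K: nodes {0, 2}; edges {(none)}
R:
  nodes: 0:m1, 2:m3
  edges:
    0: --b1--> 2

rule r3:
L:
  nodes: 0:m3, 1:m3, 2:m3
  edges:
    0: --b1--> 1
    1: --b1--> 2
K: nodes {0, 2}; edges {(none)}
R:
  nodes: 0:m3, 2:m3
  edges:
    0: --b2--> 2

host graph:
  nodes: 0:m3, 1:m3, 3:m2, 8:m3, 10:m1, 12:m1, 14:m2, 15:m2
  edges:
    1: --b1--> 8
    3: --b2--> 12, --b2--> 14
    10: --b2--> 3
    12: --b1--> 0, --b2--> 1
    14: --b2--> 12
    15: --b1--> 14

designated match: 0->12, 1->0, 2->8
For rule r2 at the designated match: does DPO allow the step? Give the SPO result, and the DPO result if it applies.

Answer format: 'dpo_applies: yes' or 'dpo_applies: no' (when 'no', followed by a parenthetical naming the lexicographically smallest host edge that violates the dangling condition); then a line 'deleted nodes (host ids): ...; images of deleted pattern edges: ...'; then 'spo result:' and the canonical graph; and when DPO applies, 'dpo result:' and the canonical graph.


dpo_applies: yes
deleted nodes (host ids): 0; images of deleted pattern edges: (12,0,b1)
spo result:
nodes: 1:m3, 3:m2, 8:m3, 10:m1, 12:m1, 14:m2, 15:m2
edges: (1,8,b1); (3,12,b2); (3,14,b2); (10,3,b2); (12,1,b2); (12,8,b1); (14,12,b2); (15,14,b1)
dpo result:
nodes: 1:m3, 3:m2, 8:m3, 10:m1, 12:m1, 14:m2, 15:m2
edges: (1,8,b1); (3,12,b2); (3,14,b2); (10,3,b2); (12,1,b2); (12,8,b1); (14,12,b2); (15,14,b1)


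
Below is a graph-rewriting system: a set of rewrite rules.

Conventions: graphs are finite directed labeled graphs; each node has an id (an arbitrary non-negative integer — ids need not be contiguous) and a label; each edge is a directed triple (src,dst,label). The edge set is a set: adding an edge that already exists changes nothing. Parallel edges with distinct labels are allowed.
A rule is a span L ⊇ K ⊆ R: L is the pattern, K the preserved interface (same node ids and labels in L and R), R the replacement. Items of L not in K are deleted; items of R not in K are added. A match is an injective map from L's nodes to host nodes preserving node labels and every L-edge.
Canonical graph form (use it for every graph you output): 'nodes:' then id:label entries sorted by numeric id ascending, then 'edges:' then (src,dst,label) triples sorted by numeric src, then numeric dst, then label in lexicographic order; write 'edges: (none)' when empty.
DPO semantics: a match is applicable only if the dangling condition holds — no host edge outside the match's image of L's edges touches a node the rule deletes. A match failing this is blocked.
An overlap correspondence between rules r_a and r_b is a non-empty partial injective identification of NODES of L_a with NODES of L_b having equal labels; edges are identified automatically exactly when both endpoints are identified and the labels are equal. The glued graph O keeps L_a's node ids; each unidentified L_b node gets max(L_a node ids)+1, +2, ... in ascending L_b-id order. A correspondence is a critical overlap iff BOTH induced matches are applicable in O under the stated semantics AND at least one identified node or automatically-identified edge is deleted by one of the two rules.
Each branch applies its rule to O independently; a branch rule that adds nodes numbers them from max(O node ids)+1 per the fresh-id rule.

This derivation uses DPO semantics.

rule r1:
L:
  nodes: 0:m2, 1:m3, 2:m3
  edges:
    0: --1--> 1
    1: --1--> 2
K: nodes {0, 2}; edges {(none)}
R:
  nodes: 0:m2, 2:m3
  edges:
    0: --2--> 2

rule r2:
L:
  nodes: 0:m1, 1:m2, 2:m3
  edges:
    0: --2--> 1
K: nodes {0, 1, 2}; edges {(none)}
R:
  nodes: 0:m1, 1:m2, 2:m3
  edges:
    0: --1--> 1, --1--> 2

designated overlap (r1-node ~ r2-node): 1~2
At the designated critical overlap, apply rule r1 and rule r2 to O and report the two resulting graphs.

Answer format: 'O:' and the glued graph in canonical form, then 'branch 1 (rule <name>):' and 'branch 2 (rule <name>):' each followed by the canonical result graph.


O:
nodes: 0:m2, 1:m3, 2:m3, 3:m1, 4:m2
edges: (0,1,1); (1,2,1); (3,4,2)
branch 1 (rule r1):
nodes: 0:m2, 2:m3, 3:m1, 4:m2
edges: (0,2,2); (3,4,2)
branch 2 (rule r2):
nodes: 0:m2, 1:m3, 2:m3, 3:m1, 4:m2
edges: (0,1,1); (1,2,1); (3,1,1); (3,4,1)


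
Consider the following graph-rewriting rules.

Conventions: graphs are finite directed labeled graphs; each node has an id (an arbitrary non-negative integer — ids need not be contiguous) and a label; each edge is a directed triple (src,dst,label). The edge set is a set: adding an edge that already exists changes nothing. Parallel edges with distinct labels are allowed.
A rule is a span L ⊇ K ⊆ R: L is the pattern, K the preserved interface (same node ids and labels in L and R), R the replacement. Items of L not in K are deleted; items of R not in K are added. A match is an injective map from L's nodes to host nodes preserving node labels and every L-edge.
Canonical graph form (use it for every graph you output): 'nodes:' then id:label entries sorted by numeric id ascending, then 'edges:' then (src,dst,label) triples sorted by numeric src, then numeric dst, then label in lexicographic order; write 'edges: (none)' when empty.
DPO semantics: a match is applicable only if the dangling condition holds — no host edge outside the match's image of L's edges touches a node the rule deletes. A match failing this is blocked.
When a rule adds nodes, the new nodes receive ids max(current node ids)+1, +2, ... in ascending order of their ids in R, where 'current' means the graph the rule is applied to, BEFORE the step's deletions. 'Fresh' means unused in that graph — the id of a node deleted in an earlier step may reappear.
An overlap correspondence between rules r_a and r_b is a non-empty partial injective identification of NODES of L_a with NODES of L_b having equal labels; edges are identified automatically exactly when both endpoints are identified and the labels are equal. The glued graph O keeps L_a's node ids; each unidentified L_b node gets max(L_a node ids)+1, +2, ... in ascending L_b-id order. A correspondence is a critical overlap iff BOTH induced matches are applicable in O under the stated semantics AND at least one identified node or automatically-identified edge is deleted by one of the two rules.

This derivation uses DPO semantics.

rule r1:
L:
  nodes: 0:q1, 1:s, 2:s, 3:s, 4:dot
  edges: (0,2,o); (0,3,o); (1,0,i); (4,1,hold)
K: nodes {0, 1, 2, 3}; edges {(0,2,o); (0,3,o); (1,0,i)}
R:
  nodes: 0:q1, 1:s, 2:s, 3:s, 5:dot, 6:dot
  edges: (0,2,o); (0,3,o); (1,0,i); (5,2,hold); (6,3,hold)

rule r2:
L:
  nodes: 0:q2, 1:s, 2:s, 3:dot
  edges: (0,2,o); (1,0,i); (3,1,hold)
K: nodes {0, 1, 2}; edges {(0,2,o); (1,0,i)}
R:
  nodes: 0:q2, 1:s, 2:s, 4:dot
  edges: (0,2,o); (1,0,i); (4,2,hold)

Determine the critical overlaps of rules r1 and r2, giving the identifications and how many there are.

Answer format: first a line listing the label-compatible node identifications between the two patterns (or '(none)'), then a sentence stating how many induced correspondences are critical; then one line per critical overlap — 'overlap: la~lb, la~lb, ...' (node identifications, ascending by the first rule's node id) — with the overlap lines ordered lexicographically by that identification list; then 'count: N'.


label-compatible node identifications between L(r1) and L(r2): 1~1, 1~2, 2~1, 2~2, 3~1, 3~2, 4~3
3 of the induced correspondences are critical overlaps of r1 and r2.
overlap: 1~1, 2~2, 4~3
overlap: 1~1, 3~2, 4~3
overlap: 1~1, 4~3
count: 3
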